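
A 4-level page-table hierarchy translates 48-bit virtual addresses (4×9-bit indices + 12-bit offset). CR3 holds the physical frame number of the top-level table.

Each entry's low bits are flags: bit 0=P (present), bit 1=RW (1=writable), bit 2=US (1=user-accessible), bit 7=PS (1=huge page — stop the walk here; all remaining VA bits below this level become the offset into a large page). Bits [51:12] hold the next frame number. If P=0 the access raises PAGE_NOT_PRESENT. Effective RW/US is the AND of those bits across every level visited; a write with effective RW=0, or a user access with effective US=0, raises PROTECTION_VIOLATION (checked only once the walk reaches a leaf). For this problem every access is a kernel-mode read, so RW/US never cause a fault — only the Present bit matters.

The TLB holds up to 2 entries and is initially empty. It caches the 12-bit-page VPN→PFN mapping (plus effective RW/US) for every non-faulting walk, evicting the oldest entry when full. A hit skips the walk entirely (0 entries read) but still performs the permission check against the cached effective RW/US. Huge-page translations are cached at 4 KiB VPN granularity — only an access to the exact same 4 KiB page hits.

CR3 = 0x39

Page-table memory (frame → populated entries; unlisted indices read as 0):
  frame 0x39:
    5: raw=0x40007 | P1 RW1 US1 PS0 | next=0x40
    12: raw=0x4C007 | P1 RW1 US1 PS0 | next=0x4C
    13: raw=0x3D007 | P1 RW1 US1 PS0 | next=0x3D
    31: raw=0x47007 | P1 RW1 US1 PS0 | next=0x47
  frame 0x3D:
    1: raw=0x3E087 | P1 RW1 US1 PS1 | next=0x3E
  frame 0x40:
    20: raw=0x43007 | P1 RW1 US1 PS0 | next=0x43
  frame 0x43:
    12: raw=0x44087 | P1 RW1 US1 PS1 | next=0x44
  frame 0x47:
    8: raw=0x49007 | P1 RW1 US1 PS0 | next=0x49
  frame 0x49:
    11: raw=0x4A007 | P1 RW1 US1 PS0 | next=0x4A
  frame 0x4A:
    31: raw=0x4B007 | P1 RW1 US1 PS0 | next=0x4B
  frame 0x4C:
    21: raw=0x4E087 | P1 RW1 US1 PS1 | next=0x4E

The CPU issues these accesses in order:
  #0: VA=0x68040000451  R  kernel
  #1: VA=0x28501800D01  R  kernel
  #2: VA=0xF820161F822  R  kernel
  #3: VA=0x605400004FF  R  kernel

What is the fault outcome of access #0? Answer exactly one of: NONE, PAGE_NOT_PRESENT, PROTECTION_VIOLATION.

Walk each access:
#0 VA=0x68040000451 (r,kernel):
  L0 @0x39[13] → 0x3D007  P=1,RW=1,US=1,PS=0
  L1 @0x3D[1] → 0x3E087  P=1,RW=1,US=1,PS=1
  ⇒ phys 0x3E451 (huge @L1)  [2 reads]
#1 VA=0x28501800D01 (r,kernel):
  L0 @0x39[5] → 0x40007  P=1,RW=1,US=1,PS=0
  L1 @0x40[20] → 0x43007  P=1,RW=1,US=1,PS=0
  L2 @0x43[12] → 0x44087  P=1,RW=1,US=1,PS=1
  ⇒ phys 0x44D01 (huge @L2)  [3 reads]
#2 VA=0xF820161F822 (r,kernel):
  L0 @0x39[31] → 0x47007  P=1,RW=1,US=1,PS=0
  L1 @0x47[8] → 0x49007  P=1,RW=1,US=1,PS=0
  L2 @0x49[11] → 0x4A007  P=1,RW=1,US=1,PS=0
  L3 @0x4A[31] → 0x4B007  P=1,RW=1,US=1,PS=0
  ⇒ phys 0x4B822  [4 reads]
#3 VA=0x605400004FF (r,kernel):
  L0 @0x39[12] → 0x4C007  P=1,RW=1,US=1,PS=0
  L1 @0x4C[21] → 0x4E087  P=1,RW=1,US=1,PS=1
  ⇒ phys 0x4E4FF (huge @L1)  [2 reads]

Access #0 fault: NONE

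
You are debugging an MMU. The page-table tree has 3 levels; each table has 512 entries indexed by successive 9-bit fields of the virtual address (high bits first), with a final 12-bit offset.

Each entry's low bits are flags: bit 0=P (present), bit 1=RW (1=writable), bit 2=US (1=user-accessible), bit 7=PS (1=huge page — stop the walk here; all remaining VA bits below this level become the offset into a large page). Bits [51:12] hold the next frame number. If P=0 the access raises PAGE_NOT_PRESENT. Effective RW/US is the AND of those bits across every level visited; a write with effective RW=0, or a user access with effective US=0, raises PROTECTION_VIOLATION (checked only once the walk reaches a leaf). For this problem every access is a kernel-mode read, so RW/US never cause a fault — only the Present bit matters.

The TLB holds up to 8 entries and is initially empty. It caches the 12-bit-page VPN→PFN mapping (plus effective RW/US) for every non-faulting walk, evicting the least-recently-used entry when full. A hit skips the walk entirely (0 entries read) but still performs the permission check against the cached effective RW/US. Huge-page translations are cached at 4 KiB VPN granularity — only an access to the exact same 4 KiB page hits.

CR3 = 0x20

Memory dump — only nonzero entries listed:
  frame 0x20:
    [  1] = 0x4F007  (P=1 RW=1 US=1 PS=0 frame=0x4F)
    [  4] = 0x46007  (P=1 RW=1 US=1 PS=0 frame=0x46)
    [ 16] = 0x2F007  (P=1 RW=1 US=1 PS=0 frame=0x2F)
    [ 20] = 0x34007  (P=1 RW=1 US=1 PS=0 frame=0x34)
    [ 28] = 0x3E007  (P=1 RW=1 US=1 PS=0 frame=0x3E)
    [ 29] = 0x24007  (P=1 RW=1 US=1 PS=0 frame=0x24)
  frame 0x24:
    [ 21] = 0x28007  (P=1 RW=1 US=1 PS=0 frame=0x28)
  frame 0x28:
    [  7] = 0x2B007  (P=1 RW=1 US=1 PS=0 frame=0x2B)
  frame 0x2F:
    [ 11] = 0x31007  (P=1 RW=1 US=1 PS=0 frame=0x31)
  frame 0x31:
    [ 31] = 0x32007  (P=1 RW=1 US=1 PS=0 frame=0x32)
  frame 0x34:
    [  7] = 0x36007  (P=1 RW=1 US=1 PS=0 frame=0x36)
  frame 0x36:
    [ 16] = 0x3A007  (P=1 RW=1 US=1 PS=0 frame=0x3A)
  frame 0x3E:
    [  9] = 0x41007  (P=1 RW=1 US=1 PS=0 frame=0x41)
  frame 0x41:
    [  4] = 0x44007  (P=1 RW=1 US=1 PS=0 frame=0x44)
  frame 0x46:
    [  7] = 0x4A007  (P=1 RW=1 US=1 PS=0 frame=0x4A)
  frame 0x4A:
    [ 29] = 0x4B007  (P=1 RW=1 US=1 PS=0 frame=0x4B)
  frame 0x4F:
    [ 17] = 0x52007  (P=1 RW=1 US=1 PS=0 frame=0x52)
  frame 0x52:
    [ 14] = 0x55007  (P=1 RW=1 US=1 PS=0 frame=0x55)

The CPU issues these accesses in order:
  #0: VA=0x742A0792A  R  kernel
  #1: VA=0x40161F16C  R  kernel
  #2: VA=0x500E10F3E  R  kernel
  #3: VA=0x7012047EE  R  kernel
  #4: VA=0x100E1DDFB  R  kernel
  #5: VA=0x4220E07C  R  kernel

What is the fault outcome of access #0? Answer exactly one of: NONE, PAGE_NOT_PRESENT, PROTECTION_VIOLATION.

Per-access translation:
#0 VA=0x742A0792A (r,kernel):
  lvl0: tbl 0x20, slot 29 ⇒ 0x24007 (P1/RW1/US1/PS0)
  lvl1: tbl 0x24, slot 21 ⇒ 0x28007 (P1/RW1/US1/PS0)
  lvl2: tbl 0x28, slot 7 ⇒ 0x2B007 (P1/RW1/US1/PS0)
  → PA=0x2B92A  (3 entries read)
#1 VA=0x40161F16C (r,kernel):
  lvl0: tbl 0x20, slot 16 ⇒ 0x2F007 (P1/RW1/US1/PS0)
  lvl1: tbl 0x2F, slot 11 ⇒ 0x31007 (P1/RW1/US1/PS0)
  lvl2: tbl 0x31, slot 31 ⇒ 0x32007 (P1/RW1/US1/PS0)
  → PA=0x3216C  (3 entries read)
#2 VA=0x500E10F3E (r,kernel):
  lvl0: tbl 0x20, slot 20 ⇒ 0x34007 (P1/RW1/US1/PS0)
  lvl1: tbl 0x34, slot 7 ⇒ 0x36007 (P1/RW1/US1/PS0)
  lvl2: tbl 0x36, slot 16 ⇒ 0x3A007 (P1/RW1/US1/PS0)
  → PA=0x3AF3E  (3 entries read)
#3 VA=0x7012047EE (r,kernel):
  lvl0: tbl 0x20, slot 28 ⇒ 0x3E007 (P1/RW1/US1/PS0)
  lvl1: tbl 0x3E, slot 9 ⇒ 0x41007 (P1/RW1/US1/PS0)
  lvl2: tbl 0x41, slot 4 ⇒ 0x44007 (P1/RW1/US1/PS0)
  → PA=0x447EE  (3 entries read)
#4 VA=0x100E1DDFB (r,kernel):
  lvl0: tbl 0x20, slot 4 ⇒ 0x46007 (P1/RW1/US1/PS0)
  lvl1: tbl 0x46, slot 7 ⇒ 0x4A007 (P1/RW1/US1/PS0)
  lvl2: tbl 0x4A, slot 29 ⇒ 0x4B007 (P1/RW1/US1/PS0)
  → PA=0x4BDFB  (3 entries read)
#5 VA=0x4220E07C (r,kernel):
  lvl0: tbl 0x20, slot 1 ⇒ 0x4F007 (P1/RW1/US1/PS0)
  lvl1: tbl 0x4F, slot 17 ⇒ 0x52007 (P1/RW1/US1/PS0)
  lvl2: tbl 0x52, slot 14 ⇒ 0x55007 (P1/RW1/US1/PS0)
  → PA=0x5507C  (3 entries read)

Access #0 fault: NONE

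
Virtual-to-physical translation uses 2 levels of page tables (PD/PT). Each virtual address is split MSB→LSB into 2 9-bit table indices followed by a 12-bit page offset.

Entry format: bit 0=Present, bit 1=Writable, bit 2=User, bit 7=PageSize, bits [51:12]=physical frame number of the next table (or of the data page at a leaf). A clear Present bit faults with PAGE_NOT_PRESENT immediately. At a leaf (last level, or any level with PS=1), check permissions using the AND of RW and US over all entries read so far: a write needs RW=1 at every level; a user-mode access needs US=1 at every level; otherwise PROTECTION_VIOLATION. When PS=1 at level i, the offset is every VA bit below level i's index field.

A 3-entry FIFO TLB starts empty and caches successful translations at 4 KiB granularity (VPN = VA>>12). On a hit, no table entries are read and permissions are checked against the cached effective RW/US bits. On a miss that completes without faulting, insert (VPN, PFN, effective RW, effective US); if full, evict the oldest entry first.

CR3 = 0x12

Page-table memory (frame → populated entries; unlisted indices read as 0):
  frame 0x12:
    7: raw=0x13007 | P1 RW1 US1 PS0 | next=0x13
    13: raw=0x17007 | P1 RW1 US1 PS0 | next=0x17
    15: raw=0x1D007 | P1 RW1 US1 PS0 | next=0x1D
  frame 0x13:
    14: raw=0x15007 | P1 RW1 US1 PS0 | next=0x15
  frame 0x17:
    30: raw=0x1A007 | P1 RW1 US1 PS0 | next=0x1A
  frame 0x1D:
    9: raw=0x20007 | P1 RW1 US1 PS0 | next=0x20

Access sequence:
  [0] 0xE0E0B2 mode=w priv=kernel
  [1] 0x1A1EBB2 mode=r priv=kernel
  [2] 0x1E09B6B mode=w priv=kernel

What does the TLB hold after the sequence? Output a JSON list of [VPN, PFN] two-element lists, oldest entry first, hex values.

Per-access translation:
#0 VA=0xE0E0B2 (w,kernel):
  lvl0: tbl 0x12, slot 7 ⇒ 0x13007 (P1/RW1/US1/PS0)
  lvl1: tbl 0x13, slot 14 ⇒ 0x15007 (P1/RW1/US1/PS0)
  → PA=0x150B2  (2 entries read)
#1 VA=0x1A1EBB2 (r,kernel):
  lvl0: tbl 0x12, slot 13 ⇒ 0x17007 (P1/RW1/US1/PS0)
  lvl1: tbl 0x17, slot 30 ⇒ 0x1A007 (P1/RW1/US1/PS0)
  → PA=0x1ABB2  (2 entries read)
#2 VA=0x1E09B6B (w,kernel):
  lvl0: tbl 0x12, slot 15 ⇒ 0x1D007 (P1/RW1/US1/PS0)
  lvl1: tbl 0x1D, slot 9 ⇒ 0x20007 (P1/RW1/US1/PS0)
  → PA=0x20B6B  (2 entries read)

TLB: [["0xE0E", "0x15"], ["0x1A1E", "0x1A"], ["0x1E09", "0x20"]]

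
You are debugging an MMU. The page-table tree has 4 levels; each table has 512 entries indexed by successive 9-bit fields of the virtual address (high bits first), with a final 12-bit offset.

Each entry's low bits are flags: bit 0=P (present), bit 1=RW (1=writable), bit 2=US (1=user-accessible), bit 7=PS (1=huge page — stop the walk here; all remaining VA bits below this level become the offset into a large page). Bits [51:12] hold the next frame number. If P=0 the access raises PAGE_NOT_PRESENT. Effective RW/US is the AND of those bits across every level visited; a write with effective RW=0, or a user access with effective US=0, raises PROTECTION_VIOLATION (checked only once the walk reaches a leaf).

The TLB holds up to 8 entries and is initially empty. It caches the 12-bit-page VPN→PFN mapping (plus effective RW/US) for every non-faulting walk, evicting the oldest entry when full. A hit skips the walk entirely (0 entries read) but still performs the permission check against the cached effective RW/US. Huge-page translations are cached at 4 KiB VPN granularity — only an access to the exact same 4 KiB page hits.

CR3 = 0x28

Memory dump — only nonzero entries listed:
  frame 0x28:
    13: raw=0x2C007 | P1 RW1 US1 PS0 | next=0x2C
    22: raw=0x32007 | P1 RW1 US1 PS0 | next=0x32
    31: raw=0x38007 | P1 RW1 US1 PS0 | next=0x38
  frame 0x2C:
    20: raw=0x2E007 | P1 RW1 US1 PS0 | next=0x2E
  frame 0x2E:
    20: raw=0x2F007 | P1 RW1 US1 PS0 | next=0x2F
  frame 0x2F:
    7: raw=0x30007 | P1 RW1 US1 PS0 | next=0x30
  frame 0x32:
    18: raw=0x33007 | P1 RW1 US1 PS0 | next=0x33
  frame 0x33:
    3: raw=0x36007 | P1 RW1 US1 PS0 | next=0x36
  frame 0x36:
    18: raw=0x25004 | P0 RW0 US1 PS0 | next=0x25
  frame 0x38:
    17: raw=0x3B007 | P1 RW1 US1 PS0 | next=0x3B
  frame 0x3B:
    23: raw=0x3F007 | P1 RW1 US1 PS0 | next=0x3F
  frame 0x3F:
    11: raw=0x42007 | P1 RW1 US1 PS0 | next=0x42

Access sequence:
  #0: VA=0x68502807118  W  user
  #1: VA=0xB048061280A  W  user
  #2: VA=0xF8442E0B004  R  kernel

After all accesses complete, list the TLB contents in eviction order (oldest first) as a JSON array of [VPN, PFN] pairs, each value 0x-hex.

Trace:
#0 VA=0x68502807118 (w,user):
  lvl0: tbl 0x28, slot 13 ⇒ 0x2C007 (P1/RW1/US1/PS0)
  lvl1: tbl 0x2C, slot 20 ⇒ 0x2E007 (P1/RW1/US1/PS0)
  lvl2: tbl 0x2E, slot 20 ⇒ 0x2F007 (P1/RW1/US1/PS0)
  lvl3: tbl 0x2F, slot 7 ⇒ 0x30007 (P1/RW1/US1/PS0)
  ✓ 0x30118  — 4 lookups
#1 VA=0xB048061280A (w,user):
  lvl0: tbl 0x28, slot 22 ⇒ 0x32007 (P1/RW1/US1/PS0)
  lvl1: tbl 0x32, slot 18 ⇒ 0x33007 (P1/RW1/US1/PS0)
  lvl2: tbl 0x33, slot 3 ⇒ 0x36007 (P1/RW1/US1/PS0)
  lvl3: tbl 0x36, slot 18 ⇒ 0x25004 (P0/RW0/US1/PS0)
  ✗ PAGE_NOT_PRESENT  [4 reads]
#2 VA=0xF8442E0B004 (r,kernel):
  lvl0: tbl 0x28, slot 31 ⇒ 0x38007 (P1/RW1/US1/PS0)
  lvl1: tbl 0x38, slot 17 ⇒ 0x3B007 (P1/RW1/US1/PS0)
  lvl2: tbl 0x3B, slot 23 ⇒ 0x3F007 (P1/RW1/US1/PS0)
  lvl3: tbl 0x3F, slot 11 ⇒ 0x42007 (P1/RW1/US1/PS0)
  ✓ 0x42004  — 4 lookups

TLB: [["0x68502807", "0x30"], ["0xF8442E0B", "0x42"]]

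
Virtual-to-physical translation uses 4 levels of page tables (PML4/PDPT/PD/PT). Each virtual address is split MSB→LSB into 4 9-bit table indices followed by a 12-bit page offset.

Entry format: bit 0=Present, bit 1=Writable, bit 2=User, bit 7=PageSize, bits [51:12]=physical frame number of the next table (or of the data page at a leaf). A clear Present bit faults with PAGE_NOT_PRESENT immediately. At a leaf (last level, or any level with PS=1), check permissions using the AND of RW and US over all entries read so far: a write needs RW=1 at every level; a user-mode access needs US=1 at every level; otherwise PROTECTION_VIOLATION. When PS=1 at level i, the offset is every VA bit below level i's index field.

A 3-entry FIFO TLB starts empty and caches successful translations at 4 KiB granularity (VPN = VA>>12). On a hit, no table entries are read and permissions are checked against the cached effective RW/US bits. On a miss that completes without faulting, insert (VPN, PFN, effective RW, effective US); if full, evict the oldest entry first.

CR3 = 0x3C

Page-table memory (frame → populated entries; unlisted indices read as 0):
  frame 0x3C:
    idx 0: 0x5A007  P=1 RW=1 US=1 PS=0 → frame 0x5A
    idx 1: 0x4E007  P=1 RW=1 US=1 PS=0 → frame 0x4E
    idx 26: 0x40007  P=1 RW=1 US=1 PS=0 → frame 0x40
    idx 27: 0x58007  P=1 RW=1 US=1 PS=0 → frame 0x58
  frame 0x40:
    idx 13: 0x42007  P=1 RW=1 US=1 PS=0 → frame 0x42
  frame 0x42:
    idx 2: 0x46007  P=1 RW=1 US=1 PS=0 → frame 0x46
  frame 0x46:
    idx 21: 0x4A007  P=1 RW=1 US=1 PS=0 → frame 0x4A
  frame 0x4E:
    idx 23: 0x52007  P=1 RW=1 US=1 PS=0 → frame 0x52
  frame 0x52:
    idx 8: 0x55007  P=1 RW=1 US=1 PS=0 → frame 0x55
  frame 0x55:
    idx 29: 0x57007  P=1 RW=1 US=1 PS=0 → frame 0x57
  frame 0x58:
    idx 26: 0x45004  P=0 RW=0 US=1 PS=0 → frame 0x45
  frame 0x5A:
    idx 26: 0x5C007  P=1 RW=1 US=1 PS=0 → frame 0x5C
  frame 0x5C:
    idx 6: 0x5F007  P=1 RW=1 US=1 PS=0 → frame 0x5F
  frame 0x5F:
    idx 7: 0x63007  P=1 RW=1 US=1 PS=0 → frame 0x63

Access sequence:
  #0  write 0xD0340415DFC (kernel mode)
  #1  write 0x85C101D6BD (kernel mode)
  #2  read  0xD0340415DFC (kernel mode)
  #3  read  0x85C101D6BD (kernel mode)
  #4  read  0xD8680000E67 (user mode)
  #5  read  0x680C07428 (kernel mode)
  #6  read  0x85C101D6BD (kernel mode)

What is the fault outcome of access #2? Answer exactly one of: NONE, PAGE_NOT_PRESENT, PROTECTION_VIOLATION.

Walk each access:
#0 VA=0xD0340415DFC (w,kernel):
  L0 @0x3C[26] → 0x40007  P=1,RW=1,US=1,PS=0
  L1 @0x40[13] → 0x42007  P=1,RW=1,US=1,PS=0
  L2 @0x42[2] → 0x46007  P=1,RW=1,US=1,PS=0
  L3 @0x46[21] → 0x4A007  P=1,RW=1,US=1,PS=0
  ⇒ phys 0x4ADFC  [4 reads]
#1 VA=0x85C101D6BD (w,kernel):
  L0 @0x3C[1] → 0x4E007  P=1,RW=1,US=1,PS=0
  L1 @0x4E[23] → 0x52007  P=1,RW=1,US=1,PS=0
  L2 @0x52[8] → 0x55007  P=1,RW=1,US=1,PS=0
  L3 @0x55[29] → 0x57007  P=1,RW=1,US=1,PS=0
  ⇒ phys 0x576BD  [4 reads]
#2 VA=0xD0340415DFC (r,kernel):
  TLB hit vpn=0xD0340415 → PA=0x4ADFC
#3 VA=0x85C101D6BD (r,kernel):
  TLB hit vpn=0x85C101D → PA=0x576BD
#4 VA=0xD8680000E67 (r,user):
  L0 @0x3C[27] → 0x58007  P=1,RW=1,US=1,PS=0
  L1 @0x58[26] → 0x45004  P=0,RW=0,US=1,PS=0
  ⇒ fault: PAGE_NOT_PRESENT  — 2 lookups
#5 VA=0x680C07428 (r,kernel):
  L0 @0x3C[0] → 0x5A007  P=1,RW=1,US=1,PS=0
  L1 @0x5A[26] → 0x5C007  P=1,RW=1,US=1,PS=0
  L2 @0x5C[6] → 0x5F007  P=1,RW=1,US=1,PS=0
  L3 @0x5F[7] → 0x63007  P=1,RW=1,US=1,PS=0
  ⇒ phys 0x63428  [4 reads]
#6 VA=0x85C101D6BD (r,kernel):
  TLB hit vpn=0x85C101D → PA=0x576BD

Access #2 fault: NONE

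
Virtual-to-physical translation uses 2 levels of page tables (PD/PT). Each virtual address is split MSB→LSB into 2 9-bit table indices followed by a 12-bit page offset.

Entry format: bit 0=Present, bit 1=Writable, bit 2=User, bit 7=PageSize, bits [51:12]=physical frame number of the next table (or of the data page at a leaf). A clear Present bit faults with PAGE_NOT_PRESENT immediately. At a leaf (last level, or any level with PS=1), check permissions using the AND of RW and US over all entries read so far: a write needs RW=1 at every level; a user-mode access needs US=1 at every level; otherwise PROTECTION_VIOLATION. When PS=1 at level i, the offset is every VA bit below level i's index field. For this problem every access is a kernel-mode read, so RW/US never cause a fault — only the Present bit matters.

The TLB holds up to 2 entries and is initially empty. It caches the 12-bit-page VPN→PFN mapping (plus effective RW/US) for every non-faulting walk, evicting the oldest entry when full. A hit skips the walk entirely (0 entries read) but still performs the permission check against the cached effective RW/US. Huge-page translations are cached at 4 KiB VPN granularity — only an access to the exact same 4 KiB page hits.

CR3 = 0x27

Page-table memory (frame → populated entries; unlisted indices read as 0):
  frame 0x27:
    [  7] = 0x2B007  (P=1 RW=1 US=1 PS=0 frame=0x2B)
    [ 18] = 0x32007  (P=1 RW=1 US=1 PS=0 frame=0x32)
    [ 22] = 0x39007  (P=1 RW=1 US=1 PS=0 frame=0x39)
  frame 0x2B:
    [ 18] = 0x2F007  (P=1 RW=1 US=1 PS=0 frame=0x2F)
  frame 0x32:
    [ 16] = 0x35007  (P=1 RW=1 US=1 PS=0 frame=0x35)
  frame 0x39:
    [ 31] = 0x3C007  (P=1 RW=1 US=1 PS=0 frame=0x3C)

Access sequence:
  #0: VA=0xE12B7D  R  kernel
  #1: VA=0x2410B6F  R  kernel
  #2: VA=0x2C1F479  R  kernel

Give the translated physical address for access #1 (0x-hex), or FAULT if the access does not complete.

Trace:
#0 VA=0xE12B7D (r,kernel):
  [0] read 0x27 idx=7: raw=0x2B007 flags P=1 W=1 U=1 S=0
  [1] read 0x2B idx=18: raw=0x2F007 flags P=1 W=1 U=1 S=0
  ✓ 0x2FB7D  — 2 lookups
#1 VA=0x2410B6F (r,kernel):
  [0] read 0x27 idx=18: raw=0x32007 flags P=1 W=1 U=1 S=0
  [1] read 0x32 idx=16: raw=0x35007 flags P=1 W=1 U=1 S=0
  ✓ 0x35B6F  — 2 lookups
#2 VA=0x2C1F479 (r,kernel):
  [0] read 0x27 idx=22: raw=0x39007 flags P=1 W=1 U=1 S=0
  [1] read 0x39 idx=31: raw=0x3C007 flags P=1 W=1 U=1 S=0
  ✓ 0x3C479  — 2 lookups

Access #1 PA: 0x35B6F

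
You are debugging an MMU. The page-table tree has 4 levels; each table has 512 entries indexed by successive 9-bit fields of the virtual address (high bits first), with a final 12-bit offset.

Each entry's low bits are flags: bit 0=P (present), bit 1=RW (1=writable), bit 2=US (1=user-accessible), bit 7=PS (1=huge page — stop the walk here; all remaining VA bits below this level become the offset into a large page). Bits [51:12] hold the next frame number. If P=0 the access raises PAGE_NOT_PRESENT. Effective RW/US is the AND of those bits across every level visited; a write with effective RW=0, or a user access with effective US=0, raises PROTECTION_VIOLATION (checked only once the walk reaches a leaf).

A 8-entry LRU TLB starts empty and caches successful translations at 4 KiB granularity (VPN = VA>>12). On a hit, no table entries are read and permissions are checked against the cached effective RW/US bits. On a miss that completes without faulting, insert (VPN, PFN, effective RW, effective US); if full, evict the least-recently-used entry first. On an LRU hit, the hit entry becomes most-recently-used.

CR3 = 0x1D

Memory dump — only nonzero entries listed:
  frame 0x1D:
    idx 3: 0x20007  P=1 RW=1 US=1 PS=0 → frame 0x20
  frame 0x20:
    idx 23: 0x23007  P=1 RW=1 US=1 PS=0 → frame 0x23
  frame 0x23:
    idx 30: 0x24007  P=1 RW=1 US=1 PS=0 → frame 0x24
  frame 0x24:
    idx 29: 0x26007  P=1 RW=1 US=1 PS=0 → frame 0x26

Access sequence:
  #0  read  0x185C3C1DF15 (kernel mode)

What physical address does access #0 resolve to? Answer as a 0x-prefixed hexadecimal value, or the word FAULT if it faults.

Trace:
#0 VA=0x185C3C1DF15 (r,kernel):
  L0: frame=0x1D idx=3 entry=0x20007 [P=1 RW=1 US=1 PS=0]
  L1: frame=0x20 idx=23 entry=0x23007 [P=1 RW=1 US=1 PS=0]
  L2: frame=0x23 idx=30 entry=0x24007 [P=1 RW=1 US=1 PS=0]
  L3: frame=0x24 idx=29 entry=0x26007 [P=1 RW=1 US=1 PS=0]
  ⇒ phys 0x26F15  [4 reads]

Access #0 PA: 0x26F15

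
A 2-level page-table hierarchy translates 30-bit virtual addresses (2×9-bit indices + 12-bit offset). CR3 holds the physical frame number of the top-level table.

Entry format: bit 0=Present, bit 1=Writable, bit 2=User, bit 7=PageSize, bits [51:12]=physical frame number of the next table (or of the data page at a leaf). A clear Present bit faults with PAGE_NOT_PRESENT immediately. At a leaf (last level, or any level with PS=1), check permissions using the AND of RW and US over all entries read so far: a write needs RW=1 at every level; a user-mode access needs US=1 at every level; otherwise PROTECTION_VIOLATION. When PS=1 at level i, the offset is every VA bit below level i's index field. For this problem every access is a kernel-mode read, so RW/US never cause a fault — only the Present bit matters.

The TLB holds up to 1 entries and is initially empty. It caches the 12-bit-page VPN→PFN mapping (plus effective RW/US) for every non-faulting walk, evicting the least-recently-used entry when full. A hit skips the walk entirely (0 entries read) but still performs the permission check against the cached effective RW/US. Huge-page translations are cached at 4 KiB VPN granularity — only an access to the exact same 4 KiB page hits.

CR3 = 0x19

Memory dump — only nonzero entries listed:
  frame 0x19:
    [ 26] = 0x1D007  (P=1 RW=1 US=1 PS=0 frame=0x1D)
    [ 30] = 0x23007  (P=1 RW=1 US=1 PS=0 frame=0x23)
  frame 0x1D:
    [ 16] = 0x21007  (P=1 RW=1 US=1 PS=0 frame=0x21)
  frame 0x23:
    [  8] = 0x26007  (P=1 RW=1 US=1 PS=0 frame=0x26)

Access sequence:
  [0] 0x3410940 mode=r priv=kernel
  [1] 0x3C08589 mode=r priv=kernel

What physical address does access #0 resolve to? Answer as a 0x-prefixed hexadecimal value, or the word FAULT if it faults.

Trace:
#0 VA=0x3410940 (r,kernel):
  lvl0: tbl 0x19, slot 26 ⇒ 0x1D007 (P1/RW1/US1/PS0)
  lvl1: tbl 0x1D, slot 16 ⇒ 0x21007 (P1/RW1/US1/PS0)
  ✓ 0x21940  — 2 lookups
#1 VA=0x3C08589 (r,kernel):
  lvl0: tbl 0x19, slot 30 ⇒ 0x23007 (P1/RW1/US1/PS0)
  lvl1: tbl 0x23, slot 8 ⇒ 0x26007 (P1/RW1/US1/PS0)
  ✓ 0x26589  — 2 lookups

Access #0 PA: 0x21940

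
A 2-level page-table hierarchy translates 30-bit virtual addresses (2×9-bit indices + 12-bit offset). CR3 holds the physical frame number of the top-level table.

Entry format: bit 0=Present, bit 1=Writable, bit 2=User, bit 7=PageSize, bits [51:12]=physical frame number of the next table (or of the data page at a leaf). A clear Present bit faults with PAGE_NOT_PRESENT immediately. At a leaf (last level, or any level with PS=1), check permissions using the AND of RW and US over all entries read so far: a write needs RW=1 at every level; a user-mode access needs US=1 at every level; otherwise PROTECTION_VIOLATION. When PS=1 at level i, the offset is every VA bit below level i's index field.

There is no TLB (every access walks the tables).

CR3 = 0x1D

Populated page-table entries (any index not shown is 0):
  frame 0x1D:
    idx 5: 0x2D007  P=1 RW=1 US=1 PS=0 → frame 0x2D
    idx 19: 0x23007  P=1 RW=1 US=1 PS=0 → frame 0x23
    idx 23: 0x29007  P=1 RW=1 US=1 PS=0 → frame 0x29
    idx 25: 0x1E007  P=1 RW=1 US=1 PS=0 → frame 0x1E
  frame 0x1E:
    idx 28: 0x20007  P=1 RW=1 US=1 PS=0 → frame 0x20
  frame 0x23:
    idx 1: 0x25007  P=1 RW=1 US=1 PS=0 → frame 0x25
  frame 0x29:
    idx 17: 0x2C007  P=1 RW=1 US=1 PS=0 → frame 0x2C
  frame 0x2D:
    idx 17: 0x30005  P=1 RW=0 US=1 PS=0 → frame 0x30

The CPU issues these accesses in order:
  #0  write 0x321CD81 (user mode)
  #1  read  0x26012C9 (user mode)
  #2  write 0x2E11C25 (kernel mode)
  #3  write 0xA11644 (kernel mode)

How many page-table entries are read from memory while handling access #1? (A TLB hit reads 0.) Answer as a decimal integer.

Walk each access:
#0 VA=0x321CD81 (w,user):
  L0: frame=0x1D idx=25 entry=0x1E007 [P=1 RW=1 US=1 PS=0]
  L1: frame=0x1E idx=28 entry=0x20007 [P=1 RW=1 US=1 PS=0]
  ✓ 0x20D81  — 2 lookups
#1 VA=0x26012C9 (r,user):
  L0: frame=0x1D idx=19 entry=0x23007 [P=1 RW=1 US=1 PS=0]
  L1: frame=0x23 idx=1 entry=0x25007 [P=1 RW=1 US=1 PS=0]
  ✓ 0x252C9  — 2 lookups
#2 VA=0x2E11C25 (w,kernel):
  L0: frame=0x1D idx=23 entry=0x29007 [P=1 RW=1 US=1 PS=0]
  L1: frame=0x29 idx=17 entry=0x2C007 [P=1 RW=1 US=1 PS=0]
  ✓ 0x2CC25  — 2 lookups
#3 VA=0xA11644 (w,kernel):
  L0: frame=0x1D idx=5 entry=0x2D007 [P=1 RW=1 US=1 PS=0]
  L1: frame=0x2D idx=17 entry=0x30005 [P=1 RW=0 US=1 PS=0]
  → PROTECTION_VIOLATION  (2 entries read)

Entries read for #1: 2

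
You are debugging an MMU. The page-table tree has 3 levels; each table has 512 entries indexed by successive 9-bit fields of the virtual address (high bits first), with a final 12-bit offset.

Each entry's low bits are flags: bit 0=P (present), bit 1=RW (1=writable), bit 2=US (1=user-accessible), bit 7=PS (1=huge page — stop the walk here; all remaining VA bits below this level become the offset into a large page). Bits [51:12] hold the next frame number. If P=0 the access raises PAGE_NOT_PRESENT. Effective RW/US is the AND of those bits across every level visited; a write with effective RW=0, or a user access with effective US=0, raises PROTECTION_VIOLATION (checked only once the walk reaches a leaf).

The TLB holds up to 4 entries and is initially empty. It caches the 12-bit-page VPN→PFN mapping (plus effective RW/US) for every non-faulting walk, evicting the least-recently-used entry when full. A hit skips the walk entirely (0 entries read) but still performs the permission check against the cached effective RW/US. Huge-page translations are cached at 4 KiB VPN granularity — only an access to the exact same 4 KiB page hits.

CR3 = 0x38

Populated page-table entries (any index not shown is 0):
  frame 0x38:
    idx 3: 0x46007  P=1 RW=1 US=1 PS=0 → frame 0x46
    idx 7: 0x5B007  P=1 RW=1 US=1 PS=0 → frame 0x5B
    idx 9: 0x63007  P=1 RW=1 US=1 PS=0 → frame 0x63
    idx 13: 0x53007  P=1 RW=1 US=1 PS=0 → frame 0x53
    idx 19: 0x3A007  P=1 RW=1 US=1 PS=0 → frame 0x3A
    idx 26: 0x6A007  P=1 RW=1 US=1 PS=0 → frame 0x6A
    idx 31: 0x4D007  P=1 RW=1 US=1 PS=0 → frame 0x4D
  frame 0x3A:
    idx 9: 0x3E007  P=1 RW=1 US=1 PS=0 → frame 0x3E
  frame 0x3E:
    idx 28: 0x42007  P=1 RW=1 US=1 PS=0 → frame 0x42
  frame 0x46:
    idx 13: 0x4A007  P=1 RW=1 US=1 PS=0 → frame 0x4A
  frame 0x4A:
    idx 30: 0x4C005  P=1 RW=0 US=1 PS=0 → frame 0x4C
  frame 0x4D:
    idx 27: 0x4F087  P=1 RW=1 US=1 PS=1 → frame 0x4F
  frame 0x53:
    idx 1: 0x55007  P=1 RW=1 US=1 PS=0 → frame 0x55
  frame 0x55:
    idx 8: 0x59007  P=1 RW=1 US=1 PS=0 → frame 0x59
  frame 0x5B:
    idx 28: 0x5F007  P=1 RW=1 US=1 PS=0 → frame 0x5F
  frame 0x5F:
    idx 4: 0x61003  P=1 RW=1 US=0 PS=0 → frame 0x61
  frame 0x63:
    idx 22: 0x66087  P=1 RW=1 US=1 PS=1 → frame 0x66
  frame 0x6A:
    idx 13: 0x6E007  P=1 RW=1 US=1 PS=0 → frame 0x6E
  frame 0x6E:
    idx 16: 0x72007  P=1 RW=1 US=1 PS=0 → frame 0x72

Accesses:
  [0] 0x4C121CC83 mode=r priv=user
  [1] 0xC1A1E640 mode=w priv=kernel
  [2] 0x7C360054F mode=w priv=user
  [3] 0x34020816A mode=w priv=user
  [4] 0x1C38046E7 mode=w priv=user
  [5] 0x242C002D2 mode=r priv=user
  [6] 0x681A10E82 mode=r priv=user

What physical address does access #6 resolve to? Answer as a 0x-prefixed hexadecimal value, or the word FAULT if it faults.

Trace:
#0 VA=0x4C121CC83 (r,user):
  L0: frame=0x38 idx=19 entry=0x3A007 [P=1 RW=1 US=1 PS=0]
  L1: frame=0x3A idx=9 entry=0x3E007 [P=1 RW=1 US=1 PS=0]
  L2: frame=0x3E idx=28 entry=0x42007 [P=1 RW=1 US=1 PS=0]
  ⇒ phys 0x42C83  [3 reads]
#1 VA=0xC1A1E640 (w,kernel):
  L0: frame=0x38 idx=3 entry=0x46007 [P=1 RW=1 US=1 PS=0]
  L1: frame=0x46 idx=13 entry=0x4A007 [P=1 RW=1 US=1 PS=0]
  L2: frame=0x4A idx=30 entry=0x4C005 [P=1 RW=0 US=1 PS=0]
  → PROTECTION_VIOLATION  (3 entries read)
#2 VA=0x7C360054F (w,user):
  L0: frame=0x38 idx=31 entry=0x4D007 [P=1 RW=1 US=1 PS=0]
  L1: frame=0x4D idx=27 entry=0x4F087 [P=1 RW=1 US=1 PS=1]
  ⇒ phys 0x4F54F (huge @L1)  [2 reads]
#3 VA=0x34020816A (w,user):
  L0: frame=0x38 idx=13 entry=0x53007 [P=1 RW=1 US=1 PS=0]
  L1: frame=0x53 idx=1 entry=0x55007 [P=1 RW=1 US=1 PS=0]
  L2: frame=0x55 idx=8 entry=0x59007 [P=1 RW=1 US=1 PS=0]
  ⇒ phys 0x5916A  [3 reads]
#4 VA=0x1C38046E7 (w,user):
  L0: frame=0x38 idx=7 entry=0x5B007 [P=1 RW=1 US=1 PS=0]
  L1: frame=0x5B idx=28 entry=0x5F007 [P=1 RW=1 US=1 PS=0]
  L2: frame=0x5F idx=4 entry=0x61003 [P=1 RW=1 US=0 PS=0]
  → PROTECTION_VIOLATION  (3 entries read)
#5 VA=0x242C002D2 (r,user):
  L0: frame=0x38 idx=9 entry=0x63007 [P=1 RW=1 US=1 PS=0]
  L1: frame=0x63 idx=22 entry=0x66087 [P=1 RW=1 US=1 PS=1]
  ⇒ phys 0x662D2 (huge @L1)  [2 reads]
#6 VA=0x681A10E82 (r,user):
  L0: frame=0x38 idx=26 entry=0x6A007 [P=1 RW=1 US=1 PS=0]
  L1: frame=0x6A idx=13 entry=0x6E007 [P=1 RW=1 US=1 PS=0]
  L2: frame=0x6E idx=16 entry=0x72007 [P=1 RW=1 US=1 PS=0]
  ⇒ phys 0x72E82  [3 reads]

Access #6 PA: 0x72E82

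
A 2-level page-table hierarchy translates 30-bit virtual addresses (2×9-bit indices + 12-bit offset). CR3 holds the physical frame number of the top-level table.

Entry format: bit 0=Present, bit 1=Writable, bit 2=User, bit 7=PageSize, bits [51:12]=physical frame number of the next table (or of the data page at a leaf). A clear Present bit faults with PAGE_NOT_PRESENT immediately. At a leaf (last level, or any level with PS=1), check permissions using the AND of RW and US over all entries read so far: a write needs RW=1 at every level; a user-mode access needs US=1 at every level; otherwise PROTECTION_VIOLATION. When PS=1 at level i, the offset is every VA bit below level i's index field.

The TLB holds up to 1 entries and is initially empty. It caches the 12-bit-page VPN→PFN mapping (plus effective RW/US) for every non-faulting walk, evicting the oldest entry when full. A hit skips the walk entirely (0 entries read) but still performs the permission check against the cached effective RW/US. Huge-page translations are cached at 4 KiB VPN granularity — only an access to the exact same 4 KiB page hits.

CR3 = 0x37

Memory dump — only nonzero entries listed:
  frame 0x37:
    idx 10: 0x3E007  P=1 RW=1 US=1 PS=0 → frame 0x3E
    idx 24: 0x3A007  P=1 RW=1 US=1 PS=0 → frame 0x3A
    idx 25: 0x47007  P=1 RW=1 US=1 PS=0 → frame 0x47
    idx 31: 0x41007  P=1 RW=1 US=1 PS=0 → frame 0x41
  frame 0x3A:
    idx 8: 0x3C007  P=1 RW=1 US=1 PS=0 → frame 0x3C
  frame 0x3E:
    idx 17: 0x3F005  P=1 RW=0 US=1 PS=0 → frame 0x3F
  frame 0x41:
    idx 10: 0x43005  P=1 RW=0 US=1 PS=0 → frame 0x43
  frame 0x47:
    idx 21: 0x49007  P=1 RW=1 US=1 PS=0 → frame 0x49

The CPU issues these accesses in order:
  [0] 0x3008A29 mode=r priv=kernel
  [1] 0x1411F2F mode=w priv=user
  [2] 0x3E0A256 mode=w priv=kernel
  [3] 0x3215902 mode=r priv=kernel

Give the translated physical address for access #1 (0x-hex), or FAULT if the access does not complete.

Trace:
#0 VA=0x3008A29 (r,kernel):
  L0 @0x37[24] → 0x3A007  P=1,RW=1,US=1,PS=0
  L1 @0x3A[8] → 0x3C007  P=1,RW=1,US=1,PS=0
  ⇒ phys 0x3CA29  [2 reads]
#1 VA=0x1411F2F (w,user):
  L0 @0x37[10] → 0x3E007  P=1,RW=1,US=1,PS=0
  L1 @0x3E[17] → 0x3F005  P=1,RW=0,US=1,PS=0
  ⇒ fault: PROTECTION_VIOLATION  — 2 lookups
#2 VA=0x3E0A256 (w,kernel):
  L0 @0x37[31] → 0x41007  P=1,RW=1,US=1,PS=0
  L1 @0x41[10] → 0x43005  P=1,RW=0,US=1,PS=0
  ⇒ fault: PROTECTION_VIOLATION  — 2 lookups
#3 VA=0x3215902 (r,kernel):
  L0 @0x37[25] → 0x47007  P=1,RW=1,US=1,PS=0
  L1 @0x47[21] → 0x49007  P=1,RW=1,US=1,PS=0
  ⇒ phys 0x49902  [2 reads]

Access #1 PA: FAULT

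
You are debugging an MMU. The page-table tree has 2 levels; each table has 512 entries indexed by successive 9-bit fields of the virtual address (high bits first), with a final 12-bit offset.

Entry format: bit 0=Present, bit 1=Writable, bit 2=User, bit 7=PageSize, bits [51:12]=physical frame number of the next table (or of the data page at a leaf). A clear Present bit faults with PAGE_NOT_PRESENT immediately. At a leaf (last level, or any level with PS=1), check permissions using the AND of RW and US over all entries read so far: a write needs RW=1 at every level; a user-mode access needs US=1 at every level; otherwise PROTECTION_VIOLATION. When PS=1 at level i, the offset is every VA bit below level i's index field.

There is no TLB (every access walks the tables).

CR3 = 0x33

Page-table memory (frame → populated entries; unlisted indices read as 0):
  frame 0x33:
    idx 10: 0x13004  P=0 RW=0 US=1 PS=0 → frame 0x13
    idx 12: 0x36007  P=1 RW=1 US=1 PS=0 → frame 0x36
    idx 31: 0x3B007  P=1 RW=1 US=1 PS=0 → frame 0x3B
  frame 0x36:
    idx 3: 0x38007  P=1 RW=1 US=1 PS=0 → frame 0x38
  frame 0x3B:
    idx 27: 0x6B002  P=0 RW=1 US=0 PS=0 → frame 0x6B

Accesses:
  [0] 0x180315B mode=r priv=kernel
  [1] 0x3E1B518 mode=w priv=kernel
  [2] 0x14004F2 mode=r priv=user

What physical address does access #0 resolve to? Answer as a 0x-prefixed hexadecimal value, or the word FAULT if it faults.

Per-access translation:
#0 VA=0x180315B (r,kernel):
  L0 @0x33[12] → 0x36007  P=1,RW=1,US=1,PS=0
  L1 @0x36[3] → 0x38007  P=1,RW=1,US=1,PS=0
  ✓ 0x3815B  — 2 lookups
#1 VA=0x3E1B518 (w,kernel):
  L0 @0x33[31] → 0x3B007  P=1,RW=1,US=1,PS=0
  L1 @0x3B[27] → 0x6B002  P=0,RW=1,US=0,PS=0
  → PAGE_NOT_PRESENT  (2 entries read)
#2 VA=0x14004F2 (r,user):
  L0 @0x33[10] → 0x13004  P=0,RW=0,US=1,PS=0
  → PAGE_NOT_PRESENT  (1 entries read)

Access #0 PA: 0x3815B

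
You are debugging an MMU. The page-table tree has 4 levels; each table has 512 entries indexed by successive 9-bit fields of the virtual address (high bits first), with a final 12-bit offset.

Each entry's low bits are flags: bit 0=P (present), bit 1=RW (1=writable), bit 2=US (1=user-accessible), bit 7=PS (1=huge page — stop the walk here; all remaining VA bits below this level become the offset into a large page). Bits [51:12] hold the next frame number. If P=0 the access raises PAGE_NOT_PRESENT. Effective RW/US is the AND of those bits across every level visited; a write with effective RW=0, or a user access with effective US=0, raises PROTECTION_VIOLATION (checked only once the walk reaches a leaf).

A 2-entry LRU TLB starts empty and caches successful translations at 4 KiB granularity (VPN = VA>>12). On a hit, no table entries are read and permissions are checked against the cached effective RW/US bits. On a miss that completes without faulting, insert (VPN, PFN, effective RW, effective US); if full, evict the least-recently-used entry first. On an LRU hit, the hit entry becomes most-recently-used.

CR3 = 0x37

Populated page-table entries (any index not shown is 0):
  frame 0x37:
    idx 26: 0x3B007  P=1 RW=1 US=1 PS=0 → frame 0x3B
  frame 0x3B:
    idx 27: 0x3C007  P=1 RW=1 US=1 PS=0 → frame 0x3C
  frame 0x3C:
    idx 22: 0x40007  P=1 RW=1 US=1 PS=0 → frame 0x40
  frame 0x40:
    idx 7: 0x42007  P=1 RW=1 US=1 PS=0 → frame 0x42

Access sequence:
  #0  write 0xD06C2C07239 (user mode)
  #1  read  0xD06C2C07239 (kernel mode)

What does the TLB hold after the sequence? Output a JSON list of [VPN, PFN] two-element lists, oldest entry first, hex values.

Trace:
#0 VA=0xD06C2C07239 (w,user):
  L0: frame=0x37 idx=26 entry=0x3B007 [P=1 RW=1 US=1 PS=0]
  L1: frame=0x3B idx=27 entry=0x3C007 [P=1 RW=1 US=1 PS=0]
  L2: frame=0x3C idx=22 entry=0x40007 [P=1 RW=1 US=1 PS=0]
  L3: frame=0x40 idx=7 entry=0x42007 [P=1 RW=1 US=1 PS=0]
  ✓ 0x42239  — 4 lookups
#1 VA=0xD06C2C07239 (r,kernel):
  TLB hit vpn=0xD06C2C07 → PA=0x42239

TLB: [["0xD06C2C07", "0x42"]]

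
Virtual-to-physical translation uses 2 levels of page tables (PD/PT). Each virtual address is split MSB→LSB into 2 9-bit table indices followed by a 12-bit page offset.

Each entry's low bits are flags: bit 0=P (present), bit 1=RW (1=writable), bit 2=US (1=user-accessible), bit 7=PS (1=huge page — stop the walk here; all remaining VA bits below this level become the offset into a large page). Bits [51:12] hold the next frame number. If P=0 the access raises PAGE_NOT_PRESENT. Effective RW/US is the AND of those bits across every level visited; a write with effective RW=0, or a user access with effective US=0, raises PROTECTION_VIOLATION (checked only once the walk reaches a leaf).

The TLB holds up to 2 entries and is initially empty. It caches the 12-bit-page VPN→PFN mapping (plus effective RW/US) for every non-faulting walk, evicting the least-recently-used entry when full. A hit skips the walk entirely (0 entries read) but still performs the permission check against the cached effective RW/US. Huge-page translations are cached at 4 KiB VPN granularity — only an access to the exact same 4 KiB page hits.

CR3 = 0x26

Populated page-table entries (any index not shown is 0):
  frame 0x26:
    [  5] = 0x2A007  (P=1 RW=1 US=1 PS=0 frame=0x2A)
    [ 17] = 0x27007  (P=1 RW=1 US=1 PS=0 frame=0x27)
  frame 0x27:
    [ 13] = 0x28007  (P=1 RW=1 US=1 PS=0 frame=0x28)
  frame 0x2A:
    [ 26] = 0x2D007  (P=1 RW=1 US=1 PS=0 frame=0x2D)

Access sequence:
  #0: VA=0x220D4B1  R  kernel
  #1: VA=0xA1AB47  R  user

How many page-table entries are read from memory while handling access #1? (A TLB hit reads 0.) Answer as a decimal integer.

Per-access translation:
#0 VA=0x220D4B1 (r,kernel):
  L0 @0x26[17] → 0x27007  P=1,RW=1,US=1,PS=0
  L1 @0x27[13] → 0x28007  P=1,RW=1,US=1,PS=0
  ✓ 0x284B1  — 2 lookups
#1 VA=0xA1AB47 (r,user):
  L0 @0x26[5] → 0x2A007  P=1,RW=1,US=1,PS=0
  L1 @0x2A[26] → 0x2D007  P=1,RW=1,US=1,PS=0
  ✓ 0x2DB47  — 2 lookups

Entries read for #1: 2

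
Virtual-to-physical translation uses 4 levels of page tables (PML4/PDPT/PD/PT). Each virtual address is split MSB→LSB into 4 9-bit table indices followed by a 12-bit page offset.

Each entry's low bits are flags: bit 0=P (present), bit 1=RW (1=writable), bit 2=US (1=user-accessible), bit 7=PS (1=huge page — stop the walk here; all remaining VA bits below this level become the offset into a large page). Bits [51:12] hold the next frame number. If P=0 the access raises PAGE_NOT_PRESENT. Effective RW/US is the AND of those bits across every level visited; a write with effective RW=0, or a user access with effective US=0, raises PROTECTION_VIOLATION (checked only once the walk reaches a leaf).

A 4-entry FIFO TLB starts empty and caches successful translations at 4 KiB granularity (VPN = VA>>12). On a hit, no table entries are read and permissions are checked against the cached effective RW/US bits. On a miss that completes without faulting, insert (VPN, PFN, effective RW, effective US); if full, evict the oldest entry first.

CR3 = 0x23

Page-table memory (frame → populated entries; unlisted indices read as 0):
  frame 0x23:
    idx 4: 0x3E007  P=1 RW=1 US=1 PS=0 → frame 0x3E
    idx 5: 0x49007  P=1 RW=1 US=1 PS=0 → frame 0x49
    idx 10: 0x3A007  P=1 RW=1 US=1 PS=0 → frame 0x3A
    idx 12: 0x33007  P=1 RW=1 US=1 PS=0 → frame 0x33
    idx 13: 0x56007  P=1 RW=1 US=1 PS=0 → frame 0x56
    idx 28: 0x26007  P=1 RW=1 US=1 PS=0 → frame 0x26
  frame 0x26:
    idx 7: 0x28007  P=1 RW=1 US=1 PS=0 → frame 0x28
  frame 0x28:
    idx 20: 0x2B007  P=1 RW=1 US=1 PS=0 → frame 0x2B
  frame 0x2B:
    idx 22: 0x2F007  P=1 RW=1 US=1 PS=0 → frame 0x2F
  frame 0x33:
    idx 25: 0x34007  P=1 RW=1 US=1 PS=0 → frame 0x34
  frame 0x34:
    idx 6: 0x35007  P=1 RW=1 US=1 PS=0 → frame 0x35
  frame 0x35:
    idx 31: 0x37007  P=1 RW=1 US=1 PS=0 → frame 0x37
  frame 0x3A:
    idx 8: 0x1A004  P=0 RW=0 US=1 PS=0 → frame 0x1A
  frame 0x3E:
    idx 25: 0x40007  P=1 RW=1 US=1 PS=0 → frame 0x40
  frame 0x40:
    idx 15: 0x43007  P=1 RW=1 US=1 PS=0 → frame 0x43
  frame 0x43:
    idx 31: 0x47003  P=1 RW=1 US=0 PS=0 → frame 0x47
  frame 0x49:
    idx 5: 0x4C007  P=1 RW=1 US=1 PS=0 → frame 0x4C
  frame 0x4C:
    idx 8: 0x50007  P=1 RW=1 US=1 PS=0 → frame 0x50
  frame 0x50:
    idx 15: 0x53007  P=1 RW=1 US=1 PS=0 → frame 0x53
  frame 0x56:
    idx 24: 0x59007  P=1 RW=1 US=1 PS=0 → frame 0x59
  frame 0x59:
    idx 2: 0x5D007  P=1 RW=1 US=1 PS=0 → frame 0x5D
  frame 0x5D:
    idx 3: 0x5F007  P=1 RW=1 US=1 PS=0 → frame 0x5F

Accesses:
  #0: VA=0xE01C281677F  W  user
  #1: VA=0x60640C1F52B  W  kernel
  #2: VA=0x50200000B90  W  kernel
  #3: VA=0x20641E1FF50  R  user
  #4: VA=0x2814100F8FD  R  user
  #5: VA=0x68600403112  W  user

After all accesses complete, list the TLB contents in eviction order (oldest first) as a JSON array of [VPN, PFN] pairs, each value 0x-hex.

Walk each access:
#0 VA=0xE01C281677F (w,user):
  L0: frame=0x23 idx=28 entry=0x26007 [P=1 RW=1 US=1 PS=0]
  L1: frame=0x26 idx=7 entry=0x28007 [P=1 RW=1 US=1 PS=0]
  L2: frame=0x28 idx=20 entry=0x2B007 [P=1 RW=1 US=1 PS=0]
  L3: frame=0x2B idx=22 entry=0x2F007 [P=1 RW=1 US=1 PS=0]
  ⇒ phys 0x2F77F  [4 reads]
#1 VA=0x60640C1F52B (w,kernel):
  L0: frame=0x23 idx=12 entry=0x33007 [P=1 RW=1 US=1 PS=0]
  L1: frame=0x33 idx=25 entry=0x34007 [P=1 RW=1 US=1 PS=0]
  L2: frame=0x34 idx=6 entry=0x35007 [P=1 RW=1 US=1 PS=0]
  L3: frame=0x35 idx=31 entry=0x37007 [P=1 RW=1 US=1 PS=0]
  ⇒ phys 0x3752B  [4 reads]
#2 VA=0x50200000B90 (w,kernel):
  L0: frame=0x23 idx=10 entry=0x3A007 [P=1 RW=1 US=1 PS=0]
  L1: frame=0x3A idx=8 entry=0x1A004 [P=0 RW=0 US=1 PS=0]
  ✗ PAGE_NOT_PRESENT  [2 reads]
#3 VA=0x20641E1FF50 (r,user):
  L0: frame=0x23 idx=4 entry=0x3E007 [P=1 RW=1 US=1 PS=0]
  L1: frame=0x3E idx=25 entry=0x40007 [P=1 RW=1 US=1 PS=0]
  L2: frame=0x40 idx=15 entry=0x43007 [P=1 RW=1 US=1 PS=0]
  L3: frame=0x43 idx=31 entry=0x47003 [P=1 RW=1 US=0 PS=0]
  ✗ PROTECTION_VIOLATION  [4 reads]
#4 VA=0x2814100F8FD (r,user):
  L0: frame=0x23 idx=5 entry=0x49007 [P=1 RW=1 US=1 PS=0]
  L1: frame=0x49 idx=5 entry=0x4C007 [P=1 RW=1 US=1 PS=0]
  L2: frame=0x4C idx=8 entry=0x50007 [P=1 RW=1 US=1 PS=0]
  L3: frame=0x50 idx=15 entry=0x53007 [P=1 RW=1 US=1 PS=0]
  ⇒ phys 0x538FD  [4 reads]
#5 VA=0x68600403112 (w,user):
  L0: frame=0x23 idx=13 entry=0x56007 [P=1 RW=1 US=1 PS=0]
  L1: frame=0x56 idx=24 entry=0x59007 [P=1 RW=1 US=1 PS=0]
  L2: frame=0x59 idx=2 entry=0x5D007 [P=1 RW=1 US=1 PS=0]
  L3: frame=0x5D idx=3 entry=0x5F007 [P=1 RW=1 US=1 PS=0]
  ⇒ phys 0x5F112  [4 reads]

TLB: [["0xE01C2816", "0x2F"], ["0x60640C1F", "0x37"], ["0x2814100F", "0x53"], ["0x68600403", "0x5F"]]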